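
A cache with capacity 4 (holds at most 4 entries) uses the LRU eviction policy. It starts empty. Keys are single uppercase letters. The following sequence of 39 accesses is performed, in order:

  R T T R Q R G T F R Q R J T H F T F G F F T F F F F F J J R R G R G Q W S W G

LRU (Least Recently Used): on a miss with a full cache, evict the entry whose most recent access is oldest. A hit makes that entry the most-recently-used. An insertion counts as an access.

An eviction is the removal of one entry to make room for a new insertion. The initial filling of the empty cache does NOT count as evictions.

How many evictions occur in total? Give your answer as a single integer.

Answer: 13

Derivation:
LRU simulation (capacity=4):
  1. access R: MISS. Cache (LRU->MRU): [R]
  2. access T: MISS. Cache (LRU->MRU): [R T]
  3. access T: HIT. Cache (LRU->MRU): [R T]
  4. access R: HIT. Cache (LRU->MRU): [T R]
  5. access Q: MISS. Cache (LRU->MRU): [T R Q]
  6. access R: HIT. Cache (LRU->MRU): [T Q R]
  7. access G: MISS. Cache (LRU->MRU): [T Q R G]
  8. access T: HIT. Cache (LRU->MRU): [Q R G T]
  9. access F: MISS, evict Q. Cache (LRU->MRU): [R G T F]
  10. access R: HIT. Cache (LRU->MRU): [G T F R]
  11. access Q: MISS, evict G. Cache (LRU->MRU): [T F R Q]
  12. access R: HIT. Cache (LRU->MRU): [T F Q R]
  13. access J: MISS, evict T. Cache (LRU->MRU): [F Q R J]
  14. access T: MISS, evict F. Cache (LRU->MRU): [Q R J T]
  15. access H: MISS, evict Q. Cache (LRU->MRU): [R J T H]
  16. access F: MISS, evict R. Cache (LRU->MRU): [J T H F]
  17. access T: HIT. Cache (LRU->MRU): [J H F T]
  18. access F: HIT. Cache (LRU->MRU): [J H T F]
  19. access G: MISS, evict J. Cache (LRU->MRU): [H T F G]
  20. access F: HIT. Cache (LRU->MRU): [H T G F]
  21. access F: HIT. Cache (LRU->MRU): [H T G F]
  22. access T: HIT. Cache (LRU->MRU): [H G F T]
  23. access F: HIT. Cache (LRU->MRU): [H G T F]
  24. access F: HIT. Cache (LRU->MRU): [H G T F]
  25. access F: HIT. Cache (LRU->MRU): [H G T F]
  26. access F: HIT. Cache (LRU->MRU): [H G T F]
  27. access F: HIT. Cache (LRU->MRU): [H G T F]
  28. access J: MISS, evict H. Cache (LRU->MRU): [G T F J]
  29. access J: HIT. Cache (LRU->MRU): [G T F J]
  30. access R: MISS, evict G. Cache (LRU->MRU): [T F J R]
  31. access R: HIT. Cache (LRU->MRU): [T F J R]
  32. access G: MISS, evict T. Cache (LRU->MRU): [F J R G]
  33. access R: HIT. Cache (LRU->MRU): [F J G R]
  34. access G: HIT. Cache (LRU->MRU): [F J R G]
  35. access Q: MISS, evict F. Cache (LRU->MRU): [J R G Q]
  36. access W: MISS, evict J. Cache (LRU->MRU): [R G Q W]
  37. access S: MISS, evict R. Cache (LRU->MRU): [G Q W S]
  38. access W: HIT. Cache (LRU->MRU): [G Q S W]
  39. access G: HIT. Cache (LRU->MRU): [Q S W G]
Total: 22 hits, 17 misses, 13 evictions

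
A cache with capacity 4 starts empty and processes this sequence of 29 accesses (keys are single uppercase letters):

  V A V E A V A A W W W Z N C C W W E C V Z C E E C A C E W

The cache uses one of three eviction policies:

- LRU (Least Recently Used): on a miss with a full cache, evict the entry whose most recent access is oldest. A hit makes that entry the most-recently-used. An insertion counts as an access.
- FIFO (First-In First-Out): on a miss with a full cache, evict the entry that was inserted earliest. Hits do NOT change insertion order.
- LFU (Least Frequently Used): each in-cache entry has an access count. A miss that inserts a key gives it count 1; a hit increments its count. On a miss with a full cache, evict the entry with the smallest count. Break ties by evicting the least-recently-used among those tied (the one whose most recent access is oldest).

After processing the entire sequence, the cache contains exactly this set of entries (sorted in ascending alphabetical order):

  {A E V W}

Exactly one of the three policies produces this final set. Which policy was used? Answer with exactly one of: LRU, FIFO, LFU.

Answer: LFU

Derivation:
Simulating under each policy and comparing final sets:
  LRU: final set = {A C E W} -> differs
  FIFO: final set = {A C E W} -> differs
  LFU: final set = {A E V W} -> MATCHES target
Only LFU produces the target set.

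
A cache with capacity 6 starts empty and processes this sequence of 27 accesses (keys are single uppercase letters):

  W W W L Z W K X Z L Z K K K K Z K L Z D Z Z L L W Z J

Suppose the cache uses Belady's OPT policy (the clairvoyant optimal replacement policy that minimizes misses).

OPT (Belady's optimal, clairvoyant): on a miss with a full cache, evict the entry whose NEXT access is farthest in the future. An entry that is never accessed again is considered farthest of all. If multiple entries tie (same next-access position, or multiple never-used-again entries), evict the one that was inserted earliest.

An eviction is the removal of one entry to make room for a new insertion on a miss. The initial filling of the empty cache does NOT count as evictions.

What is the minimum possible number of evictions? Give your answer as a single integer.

Answer: 1

Derivation:
OPT (Belady) simulation (capacity=6):
  1. access W: MISS. Cache: [W]
  2. access W: HIT. Next use of W: step 3. Cache: [W]
  3. access W: HIT. Next use of W: step 6. Cache: [W]
  4. access L: MISS. Cache: [W L]
  5. access Z: MISS. Cache: [W L Z]
  6. access W: HIT. Next use of W: step 25. Cache: [W L Z]
  7. access K: MISS. Cache: [W L Z K]
  8. access X: MISS. Cache: [W L Z K X]
  9. access Z: HIT. Next use of Z: step 11. Cache: [W L Z K X]
  10. access L: HIT. Next use of L: step 18. Cache: [W L Z K X]
  11. access Z: HIT. Next use of Z: step 16. Cache: [W L Z K X]
  12. access K: HIT. Next use of K: step 13. Cache: [W L Z K X]
  13. access K: HIT. Next use of K: step 14. Cache: [W L Z K X]
  14. access K: HIT. Next use of K: step 15. Cache: [W L Z K X]
  15. access K: HIT. Next use of K: step 17. Cache: [W L Z K X]
  16. access Z: HIT. Next use of Z: step 19. Cache: [W L Z K X]
  17. access K: HIT. Next use of K: never. Cache: [W L Z K X]
  18. access L: HIT. Next use of L: step 23. Cache: [W L Z K X]
  19. access Z: HIT. Next use of Z: step 21. Cache: [W L Z K X]
  20. access D: MISS. Cache: [W L Z K X D]
  21. access Z: HIT. Next use of Z: step 22. Cache: [W L Z K X D]
  22. access Z: HIT. Next use of Z: step 26. Cache: [W L Z K X D]
  23. access L: HIT. Next use of L: step 24. Cache: [W L Z K X D]
  24. access L: HIT. Next use of L: never. Cache: [W L Z K X D]
  25. access W: HIT. Next use of W: never. Cache: [W L Z K X D]
  26. access Z: HIT. Next use of Z: never. Cache: [W L Z K X D]
  27. access J: MISS, evict W (next use: never). Cache: [L Z K X D J]
Total: 20 hits, 7 misses, 1 evictions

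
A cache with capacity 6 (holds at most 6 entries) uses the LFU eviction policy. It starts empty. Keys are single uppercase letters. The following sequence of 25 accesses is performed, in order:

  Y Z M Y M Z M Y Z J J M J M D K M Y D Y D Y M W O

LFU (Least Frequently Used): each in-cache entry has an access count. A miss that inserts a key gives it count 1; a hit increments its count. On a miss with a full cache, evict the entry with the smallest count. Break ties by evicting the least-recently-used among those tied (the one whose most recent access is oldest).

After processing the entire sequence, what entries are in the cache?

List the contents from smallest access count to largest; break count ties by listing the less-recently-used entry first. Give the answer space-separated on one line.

LFU simulation (capacity=6):
  1. access Y: MISS. Cache: [Y(c=1)]
  2. access Z: MISS. Cache: [Y(c=1) Z(c=1)]
  3. access M: MISS. Cache: [Y(c=1) Z(c=1) M(c=1)]
  4. access Y: HIT, count now 2. Cache: [Z(c=1) M(c=1) Y(c=2)]
  5. access M: HIT, count now 2. Cache: [Z(c=1) Y(c=2) M(c=2)]
  6. access Z: HIT, count now 2. Cache: [Y(c=2) M(c=2) Z(c=2)]
  7. access M: HIT, count now 3. Cache: [Y(c=2) Z(c=2) M(c=3)]
  8. access Y: HIT, count now 3. Cache: [Z(c=2) M(c=3) Y(c=3)]
  9. access Z: HIT, count now 3. Cache: [M(c=3) Y(c=3) Z(c=3)]
  10. access J: MISS. Cache: [J(c=1) M(c=3) Y(c=3) Z(c=3)]
  11. access J: HIT, count now 2. Cache: [J(c=2) M(c=3) Y(c=3) Z(c=3)]
  12. access M: HIT, count now 4. Cache: [J(c=2) Y(c=3) Z(c=3) M(c=4)]
  13. access J: HIT, count now 3. Cache: [Y(c=3) Z(c=3) J(c=3) M(c=4)]
  14. access M: HIT, count now 5. Cache: [Y(c=3) Z(c=3) J(c=3) M(c=5)]
  15. access D: MISS. Cache: [D(c=1) Y(c=3) Z(c=3) J(c=3) M(c=5)]
  16. access K: MISS. Cache: [D(c=1) K(c=1) Y(c=3) Z(c=3) J(c=3) M(c=5)]
  17. access M: HIT, count now 6. Cache: [D(c=1) K(c=1) Y(c=3) Z(c=3) J(c=3) M(c=6)]
  18. access Y: HIT, count now 4. Cache: [D(c=1) K(c=1) Z(c=3) J(c=3) Y(c=4) M(c=6)]
  19. access D: HIT, count now 2. Cache: [K(c=1) D(c=2) Z(c=3) J(c=3) Y(c=4) M(c=6)]
  20. access Y: HIT, count now 5. Cache: [K(c=1) D(c=2) Z(c=3) J(c=3) Y(c=5) M(c=6)]
  21. access D: HIT, count now 3. Cache: [K(c=1) Z(c=3) J(c=3) D(c=3) Y(c=5) M(c=6)]
  22. access Y: HIT, count now 6. Cache: [K(c=1) Z(c=3) J(c=3) D(c=3) M(c=6) Y(c=6)]
  23. access M: HIT, count now 7. Cache: [K(c=1) Z(c=3) J(c=3) D(c=3) Y(c=6) M(c=7)]
  24. access W: MISS, evict K(c=1). Cache: [W(c=1) Z(c=3) J(c=3) D(c=3) Y(c=6) M(c=7)]
  25. access O: MISS, evict W(c=1). Cache: [O(c=1) Z(c=3) J(c=3) D(c=3) Y(c=6) M(c=7)]
Total: 17 hits, 8 misses, 2 evictions

Answer: O Z J D Y M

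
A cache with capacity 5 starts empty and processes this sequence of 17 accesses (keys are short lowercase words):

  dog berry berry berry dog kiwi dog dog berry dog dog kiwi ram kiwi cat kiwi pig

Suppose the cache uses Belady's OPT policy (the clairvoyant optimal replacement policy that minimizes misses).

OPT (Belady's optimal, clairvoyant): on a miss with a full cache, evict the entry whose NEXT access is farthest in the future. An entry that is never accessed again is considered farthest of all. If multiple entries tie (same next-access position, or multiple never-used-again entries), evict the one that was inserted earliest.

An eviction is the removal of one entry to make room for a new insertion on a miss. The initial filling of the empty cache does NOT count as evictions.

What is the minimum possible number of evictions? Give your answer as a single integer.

OPT (Belady) simulation (capacity=5):
  1. access dog: MISS. Cache: [dog]
  2. access berry: MISS. Cache: [dog berry]
  3. access berry: HIT. Next use of berry: step 4. Cache: [dog berry]
  4. access berry: HIT. Next use of berry: step 9. Cache: [dog berry]
  5. access dog: HIT. Next use of dog: step 7. Cache: [dog berry]
  6. access kiwi: MISS. Cache: [dog berry kiwi]
  7. access dog: HIT. Next use of dog: step 8. Cache: [dog berry kiwi]
  8. access dog: HIT. Next use of dog: step 10. Cache: [dog berry kiwi]
  9. access berry: HIT. Next use of berry: never. Cache: [dog berry kiwi]
  10. access dog: HIT. Next use of dog: step 11. Cache: [dog berry kiwi]
  11. access dog: HIT. Next use of dog: never. Cache: [dog berry kiwi]
  12. access kiwi: HIT. Next use of kiwi: step 14. Cache: [dog berry kiwi]
  13. access ram: MISS. Cache: [dog berry kiwi ram]
  14. access kiwi: HIT. Next use of kiwi: step 16. Cache: [dog berry kiwi ram]
  15. access cat: MISS. Cache: [dog berry kiwi ram cat]
  16. access kiwi: HIT. Next use of kiwi: never. Cache: [dog berry kiwi ram cat]
  17. access pig: MISS, evict dog (next use: never). Cache: [berry kiwi ram cat pig]
Total: 11 hits, 6 misses, 1 evictions

Answer: 1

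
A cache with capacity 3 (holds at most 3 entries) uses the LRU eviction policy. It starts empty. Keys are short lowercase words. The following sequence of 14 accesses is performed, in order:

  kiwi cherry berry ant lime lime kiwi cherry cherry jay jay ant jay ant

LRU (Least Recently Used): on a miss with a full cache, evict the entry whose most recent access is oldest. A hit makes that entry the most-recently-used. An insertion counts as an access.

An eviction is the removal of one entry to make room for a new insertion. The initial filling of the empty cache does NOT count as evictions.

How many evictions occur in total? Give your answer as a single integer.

LRU simulation (capacity=3):
  1. access kiwi: MISS. Cache (LRU->MRU): [kiwi]
  2. access cherry: MISS. Cache (LRU->MRU): [kiwi cherry]
  3. access berry: MISS. Cache (LRU->MRU): [kiwi cherry berry]
  4. access ant: MISS, evict kiwi. Cache (LRU->MRU): [cherry berry ant]
  5. access lime: MISS, evict cherry. Cache (LRU->MRU): [berry ant lime]
  6. access lime: HIT. Cache (LRU->MRU): [berry ant lime]
  7. access kiwi: MISS, evict berry. Cache (LRU->MRU): [ant lime kiwi]
  8. access cherry: MISS, evict ant. Cache (LRU->MRU): [lime kiwi cherry]
  9. access cherry: HIT. Cache (LRU->MRU): [lime kiwi cherry]
  10. access jay: MISS, evict lime. Cache (LRU->MRU): [kiwi cherry jay]
  11. access jay: HIT. Cache (LRU->MRU): [kiwi cherry jay]
  12. access ant: MISS, evict kiwi. Cache (LRU->MRU): [cherry jay ant]
  13. access jay: HIT. Cache (LRU->MRU): [cherry ant jay]
  14. access ant: HIT. Cache (LRU->MRU): [cherry jay ant]
Total: 5 hits, 9 misses, 6 evictions

Answer: 6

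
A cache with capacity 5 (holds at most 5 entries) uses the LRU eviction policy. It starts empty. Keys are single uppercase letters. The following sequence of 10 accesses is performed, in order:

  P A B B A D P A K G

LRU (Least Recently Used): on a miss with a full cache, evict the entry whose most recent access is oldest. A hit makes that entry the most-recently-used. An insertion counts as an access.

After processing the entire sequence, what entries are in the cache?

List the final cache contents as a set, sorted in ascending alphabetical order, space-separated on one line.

Answer: A D G K P

Derivation:
LRU simulation (capacity=5):
  1. access P: MISS. Cache (LRU->MRU): [P]
  2. access A: MISS. Cache (LRU->MRU): [P A]
  3. access B: MISS. Cache (LRU->MRU): [P A B]
  4. access B: HIT. Cache (LRU->MRU): [P A B]
  5. access A: HIT. Cache (LRU->MRU): [P B A]
  6. access D: MISS. Cache (LRU->MRU): [P B A D]
  7. access P: HIT. Cache (LRU->MRU): [B A D P]
  8. access A: HIT. Cache (LRU->MRU): [B D P A]
  9. access K: MISS. Cache (LRU->MRU): [B D P A K]
  10. access G: MISS, evict B. Cache (LRU->MRU): [D P A K G]
Total: 4 hits, 6 misses, 1 evictions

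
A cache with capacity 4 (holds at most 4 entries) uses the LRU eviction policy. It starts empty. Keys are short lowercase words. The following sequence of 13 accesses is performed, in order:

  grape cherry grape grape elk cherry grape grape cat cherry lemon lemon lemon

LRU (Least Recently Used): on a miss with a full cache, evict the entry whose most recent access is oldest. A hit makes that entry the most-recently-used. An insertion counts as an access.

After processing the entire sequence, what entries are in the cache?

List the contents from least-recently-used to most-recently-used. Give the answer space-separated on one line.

LRU simulation (capacity=4):
  1. access grape: MISS. Cache (LRU->MRU): [grape]
  2. access cherry: MISS. Cache (LRU->MRU): [grape cherry]
  3. access grape: HIT. Cache (LRU->MRU): [cherry grape]
  4. access grape: HIT. Cache (LRU->MRU): [cherry grape]
  5. access elk: MISS. Cache (LRU->MRU): [cherry grape elk]
  6. access cherry: HIT. Cache (LRU->MRU): [grape elk cherry]
  7. access grape: HIT. Cache (LRU->MRU): [elk cherry grape]
  8. access grape: HIT. Cache (LRU->MRU): [elk cherry grape]
  9. access cat: MISS. Cache (LRU->MRU): [elk cherry grape cat]
  10. access cherry: HIT. Cache (LRU->MRU): [elk grape cat cherry]
  11. access lemon: MISS, evict elk. Cache (LRU->MRU): [grape cat cherry lemon]
  12. access lemon: HIT. Cache (LRU->MRU): [grape cat cherry lemon]
  13. access lemon: HIT. Cache (LRU->MRU): [grape cat cherry lemon]
Total: 8 hits, 5 misses, 1 evictions

Answer: grape cat cherry lemon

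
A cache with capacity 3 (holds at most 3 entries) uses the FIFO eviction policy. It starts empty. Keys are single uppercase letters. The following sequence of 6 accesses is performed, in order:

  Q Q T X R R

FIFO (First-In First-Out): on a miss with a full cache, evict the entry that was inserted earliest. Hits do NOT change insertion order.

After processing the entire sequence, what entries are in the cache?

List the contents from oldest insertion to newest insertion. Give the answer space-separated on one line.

Answer: T X R

Derivation:
FIFO simulation (capacity=3):
  1. access Q: MISS. Cache (old->new): [Q]
  2. access Q: HIT. Cache (old->new): [Q]
  3. access T: MISS. Cache (old->new): [Q T]
  4. access X: MISS. Cache (old->new): [Q T X]
  5. access R: MISS, evict Q. Cache (old->new): [T X R]
  6. access R: HIT. Cache (old->new): [T X R]
Total: 2 hits, 4 misses, 1 evictions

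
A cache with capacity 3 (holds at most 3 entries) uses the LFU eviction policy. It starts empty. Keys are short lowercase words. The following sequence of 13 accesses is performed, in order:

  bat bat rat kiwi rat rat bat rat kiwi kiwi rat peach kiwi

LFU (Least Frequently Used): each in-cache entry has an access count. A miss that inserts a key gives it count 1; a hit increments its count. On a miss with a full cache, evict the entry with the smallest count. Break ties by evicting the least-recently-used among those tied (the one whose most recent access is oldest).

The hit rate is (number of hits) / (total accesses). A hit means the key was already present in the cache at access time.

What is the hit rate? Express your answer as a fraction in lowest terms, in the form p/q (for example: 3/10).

Answer: 9/13

Derivation:
LFU simulation (capacity=3):
  1. access bat: MISS. Cache: [bat(c=1)]
  2. access bat: HIT, count now 2. Cache: [bat(c=2)]
  3. access rat: MISS. Cache: [rat(c=1) bat(c=2)]
  4. access kiwi: MISS. Cache: [rat(c=1) kiwi(c=1) bat(c=2)]
  5. access rat: HIT, count now 2. Cache: [kiwi(c=1) bat(c=2) rat(c=2)]
  6. access rat: HIT, count now 3. Cache: [kiwi(c=1) bat(c=2) rat(c=3)]
  7. access bat: HIT, count now 3. Cache: [kiwi(c=1) rat(c=3) bat(c=3)]
  8. access rat: HIT, count now 4. Cache: [kiwi(c=1) bat(c=3) rat(c=4)]
  9. access kiwi: HIT, count now 2. Cache: [kiwi(c=2) bat(c=3) rat(c=4)]
  10. access kiwi: HIT, count now 3. Cache: [bat(c=3) kiwi(c=3) rat(c=4)]
  11. access rat: HIT, count now 5. Cache: [bat(c=3) kiwi(c=3) rat(c=5)]
  12. access peach: MISS, evict bat(c=3). Cache: [peach(c=1) kiwi(c=3) rat(c=5)]
  13. access kiwi: HIT, count now 4. Cache: [peach(c=1) kiwi(c=4) rat(c=5)]
Total: 9 hits, 4 misses, 1 evictions

Hit rate = 9/13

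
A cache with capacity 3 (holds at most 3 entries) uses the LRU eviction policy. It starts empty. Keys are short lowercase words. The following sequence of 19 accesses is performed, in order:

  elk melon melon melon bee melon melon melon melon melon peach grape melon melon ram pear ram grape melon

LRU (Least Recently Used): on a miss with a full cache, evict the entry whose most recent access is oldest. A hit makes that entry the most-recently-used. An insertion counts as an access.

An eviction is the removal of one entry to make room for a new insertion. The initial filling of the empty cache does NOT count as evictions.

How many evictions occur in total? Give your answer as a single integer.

Answer: 6

Derivation:
LRU simulation (capacity=3):
  1. access elk: MISS. Cache (LRU->MRU): [elk]
  2. access melon: MISS. Cache (LRU->MRU): [elk melon]
  3. access melon: HIT. Cache (LRU->MRU): [elk melon]
  4. access melon: HIT. Cache (LRU->MRU): [elk melon]
  5. access bee: MISS. Cache (LRU->MRU): [elk melon bee]
  6. access melon: HIT. Cache (LRU->MRU): [elk bee melon]
  7. access melon: HIT. Cache (LRU->MRU): [elk bee melon]
  8. access melon: HIT. Cache (LRU->MRU): [elk bee melon]
  9. access melon: HIT. Cache (LRU->MRU): [elk bee melon]
  10. access melon: HIT. Cache (LRU->MRU): [elk bee melon]
  11. access peach: MISS, evict elk. Cache (LRU->MRU): [bee melon peach]
  12. access grape: MISS, evict bee. Cache (LRU->MRU): [melon peach grape]
  13. access melon: HIT. Cache (LRU->MRU): [peach grape melon]
  14. access melon: HIT. Cache (LRU->MRU): [peach grape melon]
  15. access ram: MISS, evict peach. Cache (LRU->MRU): [grape melon ram]
  16. access pear: MISS, evict grape. Cache (LRU->MRU): [melon ram pear]
  17. access ram: HIT. Cache (LRU->MRU): [melon pear ram]
  18. access grape: MISS, evict melon. Cache (LRU->MRU): [pear ram grape]
  19. access melon: MISS, evict pear. Cache (LRU->MRU): [ram grape melon]
Total: 10 hits, 9 misses, 6 evictions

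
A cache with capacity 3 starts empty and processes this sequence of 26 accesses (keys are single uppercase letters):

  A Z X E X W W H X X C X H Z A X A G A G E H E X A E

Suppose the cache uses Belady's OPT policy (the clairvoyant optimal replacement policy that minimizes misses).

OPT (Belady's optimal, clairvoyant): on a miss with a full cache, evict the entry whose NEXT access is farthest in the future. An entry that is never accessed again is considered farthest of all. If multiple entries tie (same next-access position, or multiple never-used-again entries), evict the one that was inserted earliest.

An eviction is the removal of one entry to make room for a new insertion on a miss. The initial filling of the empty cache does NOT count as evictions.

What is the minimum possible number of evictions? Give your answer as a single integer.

Answer: 9

Derivation:
OPT (Belady) simulation (capacity=3):
  1. access A: MISS. Cache: [A]
  2. access Z: MISS. Cache: [A Z]
  3. access X: MISS. Cache: [A Z X]
  4. access E: MISS, evict A (next use: step 15). Cache: [Z X E]
  5. access X: HIT. Next use of X: step 9. Cache: [Z X E]
  6. access W: MISS, evict E (next use: step 21). Cache: [Z X W]
  7. access W: HIT. Next use of W: never. Cache: [Z X W]
  8. access H: MISS, evict W (next use: never). Cache: [Z X H]
  9. access X: HIT. Next use of X: step 10. Cache: [Z X H]
  10. access X: HIT. Next use of X: step 12. Cache: [Z X H]
  11. access C: MISS, evict Z (next use: step 14). Cache: [X H C]
  12. access X: HIT. Next use of X: step 16. Cache: [X H C]
  13. access H: HIT. Next use of H: step 22. Cache: [X H C]
  14. access Z: MISS, evict C (next use: never). Cache: [X H Z]
  15. access A: MISS, evict Z (next use: never). Cache: [X H A]
  16. access X: HIT. Next use of X: step 24. Cache: [X H A]
  17. access A: HIT. Next use of A: step 19. Cache: [X H A]
  18. access G: MISS, evict X (next use: step 24). Cache: [H A G]
  19. access A: HIT. Next use of A: step 25. Cache: [H A G]
  20. access G: HIT. Next use of G: never. Cache: [H A G]
  21. access E: MISS, evict G (next use: never). Cache: [H A E]
  22. access H: HIT. Next use of H: never. Cache: [H A E]
  23. access E: HIT. Next use of E: step 26. Cache: [H A E]
  24. access X: MISS, evict H (next use: never). Cache: [A E X]
  25. access A: HIT. Next use of A: never. Cache: [A E X]
  26. access E: HIT. Next use of E: never. Cache: [A E X]
Total: 14 hits, 12 misses, 9 evictions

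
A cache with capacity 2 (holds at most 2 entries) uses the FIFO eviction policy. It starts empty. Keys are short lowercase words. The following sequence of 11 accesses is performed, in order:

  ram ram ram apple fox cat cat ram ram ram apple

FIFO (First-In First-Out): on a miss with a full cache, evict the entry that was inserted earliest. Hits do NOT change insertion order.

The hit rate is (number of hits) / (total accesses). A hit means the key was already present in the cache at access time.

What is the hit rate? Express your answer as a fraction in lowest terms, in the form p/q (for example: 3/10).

FIFO simulation (capacity=2):
  1. access ram: MISS. Cache (old->new): [ram]
  2. access ram: HIT. Cache (old->new): [ram]
  3. access ram: HIT. Cache (old->new): [ram]
  4. access apple: MISS. Cache (old->new): [ram apple]
  5. access fox: MISS, evict ram. Cache (old->new): [apple fox]
  6. access cat: MISS, evict apple. Cache (old->new): [fox cat]
  7. access cat: HIT. Cache (old->new): [fox cat]
  8. access ram: MISS, evict fox. Cache (old->new): [cat ram]
  9. access ram: HIT. Cache (old->new): [cat ram]
  10. access ram: HIT. Cache (old->new): [cat ram]
  11. access apple: MISS, evict cat. Cache (old->new): [ram apple]
Total: 5 hits, 6 misses, 4 evictions

Hit rate = 5/11

Answer: 5/11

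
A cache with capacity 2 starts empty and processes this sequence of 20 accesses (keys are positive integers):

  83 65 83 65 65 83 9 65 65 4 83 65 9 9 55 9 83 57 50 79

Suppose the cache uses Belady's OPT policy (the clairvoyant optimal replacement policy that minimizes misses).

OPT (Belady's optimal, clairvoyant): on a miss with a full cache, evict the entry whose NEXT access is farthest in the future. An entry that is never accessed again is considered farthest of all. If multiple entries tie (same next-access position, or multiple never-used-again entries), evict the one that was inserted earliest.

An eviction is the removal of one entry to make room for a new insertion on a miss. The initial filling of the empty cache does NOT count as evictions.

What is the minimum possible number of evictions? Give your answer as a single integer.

OPT (Belady) simulation (capacity=2):
  1. access 83: MISS. Cache: [83]
  2. access 65: MISS. Cache: [83 65]
  3. access 83: HIT. Next use of 83: step 6. Cache: [83 65]
  4. access 65: HIT. Next use of 65: step 5. Cache: [83 65]
  5. access 65: HIT. Next use of 65: step 8. Cache: [83 65]
  6. access 83: HIT. Next use of 83: step 11. Cache: [83 65]
  7. access 9: MISS, evict 83 (next use: step 11). Cache: [65 9]
  8. access 65: HIT. Next use of 65: step 9. Cache: [65 9]
  9. access 65: HIT. Next use of 65: step 12. Cache: [65 9]
  10. access 4: MISS, evict 9 (next use: step 13). Cache: [65 4]
  11. access 83: MISS, evict 4 (next use: never). Cache: [65 83]
  12. access 65: HIT. Next use of 65: never. Cache: [65 83]
  13. access 9: MISS, evict 65 (next use: never). Cache: [83 9]
  14. access 9: HIT. Next use of 9: step 16. Cache: [83 9]
  15. access 55: MISS, evict 83 (next use: step 17). Cache: [9 55]
  16. access 9: HIT. Next use of 9: never. Cache: [9 55]
  17. access 83: MISS, evict 9 (next use: never). Cache: [55 83]
  18. access 57: MISS, evict 55 (next use: never). Cache: [83 57]
  19. access 50: MISS, evict 83 (next use: never). Cache: [57 50]
  20. access 79: MISS, evict 57 (next use: never). Cache: [50 79]
Total: 9 hits, 11 misses, 9 evictions

Answer: 9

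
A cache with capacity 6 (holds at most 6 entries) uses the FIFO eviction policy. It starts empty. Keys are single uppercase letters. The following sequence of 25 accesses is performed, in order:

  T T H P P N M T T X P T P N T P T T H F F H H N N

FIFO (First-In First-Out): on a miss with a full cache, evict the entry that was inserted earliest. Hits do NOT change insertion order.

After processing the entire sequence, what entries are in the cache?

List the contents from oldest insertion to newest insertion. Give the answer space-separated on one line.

FIFO simulation (capacity=6):
  1. access T: MISS. Cache (old->new): [T]
  2. access T: HIT. Cache (old->new): [T]
  3. access H: MISS. Cache (old->new): [T H]
  4. access P: MISS. Cache (old->new): [T H P]
  5. access P: HIT. Cache (old->new): [T H P]
  6. access N: MISS. Cache (old->new): [T H P N]
  7. access M: MISS. Cache (old->new): [T H P N M]
  8. access T: HIT. Cache (old->new): [T H P N M]
  9. access T: HIT. Cache (old->new): [T H P N M]
  10. access X: MISS. Cache (old->new): [T H P N M X]
  11. access P: HIT. Cache (old->new): [T H P N M X]
  12. access T: HIT. Cache (old->new): [T H P N M X]
  13. access P: HIT. Cache (old->new): [T H P N M X]
  14. access N: HIT. Cache (old->new): [T H P N M X]
  15. access T: HIT. Cache (old->new): [T H P N M X]
  16. access P: HIT. Cache (old->new): [T H P N M X]
  17. access T: HIT. Cache (old->new): [T H P N M X]
  18. access T: HIT. Cache (old->new): [T H P N M X]
  19. access H: HIT. Cache (old->new): [T H P N M X]
  20. access F: MISS, evict T. Cache (old->new): [H P N M X F]
  21. access F: HIT. Cache (old->new): [H P N M X F]
  22. access H: HIT. Cache (old->new): [H P N M X F]
  23. access H: HIT. Cache (old->new): [H P N M X F]
  24. access N: HIT. Cache (old->new): [H P N M X F]
  25. access N: HIT. Cache (old->new): [H P N M X F]
Total: 18 hits, 7 misses, 1 evictions

Answer: H P N M X F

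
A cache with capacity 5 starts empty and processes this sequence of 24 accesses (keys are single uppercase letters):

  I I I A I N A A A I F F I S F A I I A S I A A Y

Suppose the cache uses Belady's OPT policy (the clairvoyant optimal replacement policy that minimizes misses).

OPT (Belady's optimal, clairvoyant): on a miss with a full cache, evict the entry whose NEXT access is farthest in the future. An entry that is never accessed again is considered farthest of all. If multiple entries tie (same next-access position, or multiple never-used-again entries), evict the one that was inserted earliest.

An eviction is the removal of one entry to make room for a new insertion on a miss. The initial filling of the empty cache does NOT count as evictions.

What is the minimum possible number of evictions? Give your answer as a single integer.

OPT (Belady) simulation (capacity=5):
  1. access I: MISS. Cache: [I]
  2. access I: HIT. Next use of I: step 3. Cache: [I]
  3. access I: HIT. Next use of I: step 5. Cache: [I]
  4. access A: MISS. Cache: [I A]
  5. access I: HIT. Next use of I: step 10. Cache: [I A]
  6. access N: MISS. Cache: [I A N]
  7. access A: HIT. Next use of A: step 8. Cache: [I A N]
  8. access A: HIT. Next use of A: step 9. Cache: [I A N]
  9. access A: HIT. Next use of A: step 16. Cache: [I A N]
  10. access I: HIT. Next use of I: step 13. Cache: [I A N]
  11. access F: MISS. Cache: [I A N F]
  12. access F: HIT. Next use of F: step 15. Cache: [I A N F]
  13. access I: HIT. Next use of I: step 17. Cache: [I A N F]
  14. access S: MISS. Cache: [I A N F S]
  15. access F: HIT. Next use of F: never. Cache: [I A N F S]
  16. access A: HIT. Next use of A: step 19. Cache: [I A N F S]
  17. access I: HIT. Next use of I: step 18. Cache: [I A N F S]
  18. access I: HIT. Next use of I: step 21. Cache: [I A N F S]
  19. access A: HIT. Next use of A: step 22. Cache: [I A N F S]
  20. access S: HIT. Next use of S: never. Cache: [I A N F S]
  21. access I: HIT. Next use of I: never. Cache: [I A N F S]
  22. access A: HIT. Next use of A: step 23. Cache: [I A N F S]
  23. access A: HIT. Next use of A: never. Cache: [I A N F S]
  24. access Y: MISS, evict I (next use: never). Cache: [A N F S Y]
Total: 18 hits, 6 misses, 1 evictions

Answer: 1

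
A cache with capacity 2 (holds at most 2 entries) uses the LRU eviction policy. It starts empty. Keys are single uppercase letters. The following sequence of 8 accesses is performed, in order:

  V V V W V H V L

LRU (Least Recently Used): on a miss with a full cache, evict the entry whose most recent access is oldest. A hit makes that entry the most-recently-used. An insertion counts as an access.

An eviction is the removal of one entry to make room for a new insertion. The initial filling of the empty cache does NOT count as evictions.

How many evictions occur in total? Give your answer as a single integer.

LRU simulation (capacity=2):
  1. access V: MISS. Cache (LRU->MRU): [V]
  2. access V: HIT. Cache (LRU->MRU): [V]
  3. access V: HIT. Cache (LRU->MRU): [V]
  4. access W: MISS. Cache (LRU->MRU): [V W]
  5. access V: HIT. Cache (LRU->MRU): [W V]
  6. access H: MISS, evict W. Cache (LRU->MRU): [V H]
  7. access V: HIT. Cache (LRU->MRU): [H V]
  8. access L: MISS, evict H. Cache (LRU->MRU): [V L]
Total: 4 hits, 4 misses, 2 evictions

Answer: 2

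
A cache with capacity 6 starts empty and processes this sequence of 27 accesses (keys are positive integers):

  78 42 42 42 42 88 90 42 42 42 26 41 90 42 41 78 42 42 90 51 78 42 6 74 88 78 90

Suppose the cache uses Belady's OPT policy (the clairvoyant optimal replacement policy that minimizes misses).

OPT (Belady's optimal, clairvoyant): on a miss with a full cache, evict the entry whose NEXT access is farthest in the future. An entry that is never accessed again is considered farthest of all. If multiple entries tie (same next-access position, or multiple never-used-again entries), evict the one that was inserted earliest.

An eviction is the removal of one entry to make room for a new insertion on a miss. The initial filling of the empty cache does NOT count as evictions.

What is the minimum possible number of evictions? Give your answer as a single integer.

OPT (Belady) simulation (capacity=6):
  1. access 78: MISS. Cache: [78]
  2. access 42: MISS. Cache: [78 42]
  3. access 42: HIT. Next use of 42: step 4. Cache: [78 42]
  4. access 42: HIT. Next use of 42: step 5. Cache: [78 42]
  5. access 42: HIT. Next use of 42: step 8. Cache: [78 42]
  6. access 88: MISS. Cache: [78 42 88]
  7. access 90: MISS. Cache: [78 42 88 90]
  8. access 42: HIT. Next use of 42: step 9. Cache: [78 42 88 90]
  9. access 42: HIT. Next use of 42: step 10. Cache: [78 42 88 90]
  10. access 42: HIT. Next use of 42: step 14. Cache: [78 42 88 90]
  11. access 26: MISS. Cache: [78 42 88 90 26]
  12. access 41: MISS. Cache: [78 42 88 90 26 41]
  13. access 90: HIT. Next use of 90: step 19. Cache: [78 42 88 90 26 41]
  14. access 42: HIT. Next use of 42: step 17. Cache: [78 42 88 90 26 41]
  15. access 41: HIT. Next use of 41: never. Cache: [78 42 88 90 26 41]
  16. access 78: HIT. Next use of 78: step 21. Cache: [78 42 88 90 26 41]
  17. access 42: HIT. Next use of 42: step 18. Cache: [78 42 88 90 26 41]
  18. access 42: HIT. Next use of 42: step 22. Cache: [78 42 88 90 26 41]
  19. access 90: HIT. Next use of 90: step 27. Cache: [78 42 88 90 26 41]
  20. access 51: MISS, evict 26 (next use: never). Cache: [78 42 88 90 41 51]
  21. access 78: HIT. Next use of 78: step 26. Cache: [78 42 88 90 41 51]
  22. access 42: HIT. Next use of 42: never. Cache: [78 42 88 90 41 51]
  23. access 6: MISS, evict 42 (next use: never). Cache: [78 88 90 41 51 6]
  24. access 74: MISS, evict 41 (next use: never). Cache: [78 88 90 51 6 74]
  25. access 88: HIT. Next use of 88: never. Cache: [78 88 90 51 6 74]
  26. access 78: HIT. Next use of 78: never. Cache: [78 88 90 51 6 74]
  27. access 90: HIT. Next use of 90: never. Cache: [78 88 90 51 6 74]
Total: 18 hits, 9 misses, 3 evictions

Answer: 3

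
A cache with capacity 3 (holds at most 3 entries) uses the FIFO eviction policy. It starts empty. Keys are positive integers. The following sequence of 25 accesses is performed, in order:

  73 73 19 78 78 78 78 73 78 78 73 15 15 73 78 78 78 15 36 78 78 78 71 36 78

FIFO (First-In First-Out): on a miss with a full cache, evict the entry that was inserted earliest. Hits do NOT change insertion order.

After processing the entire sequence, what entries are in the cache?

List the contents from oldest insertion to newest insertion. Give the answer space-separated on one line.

Answer: 36 78 71

Derivation:
FIFO simulation (capacity=3):
  1. access 73: MISS. Cache (old->new): [73]
  2. access 73: HIT. Cache (old->new): [73]
  3. access 19: MISS. Cache (old->new): [73 19]
  4. access 78: MISS. Cache (old->new): [73 19 78]
  5. access 78: HIT. Cache (old->new): [73 19 78]
  6. access 78: HIT. Cache (old->new): [73 19 78]
  7. access 78: HIT. Cache (old->new): [73 19 78]
  8. access 73: HIT. Cache (old->new): [73 19 78]
  9. access 78: HIT. Cache (old->new): [73 19 78]
  10. access 78: HIT. Cache (old->new): [73 19 78]
  11. access 73: HIT. Cache (old->new): [73 19 78]
  12. access 15: MISS, evict 73. Cache (old->new): [19 78 15]
  13. access 15: HIT. Cache (old->new): [19 78 15]
  14. access 73: MISS, evict 19. Cache (old->new): [78 15 73]
  15. access 78: HIT. Cache (old->new): [78 15 73]
  16. access 78: HIT. Cache (old->new): [78 15 73]
  17. access 78: HIT. Cache (old->new): [78 15 73]
  18. access 15: HIT. Cache (old->new): [78 15 73]
  19. access 36: MISS, evict 78. Cache (old->new): [15 73 36]
  20. access 78: MISS, evict 15. Cache (old->new): [73 36 78]
  21. access 78: HIT. Cache (old->new): [73 36 78]
  22. access 78: HIT. Cache (old->new): [73 36 78]
  23. access 71: MISS, evict 73. Cache (old->new): [36 78 71]
  24. access 36: HIT. Cache (old->new): [36 78 71]
  25. access 78: HIT. Cache (old->new): [36 78 71]
Total: 17 hits, 8 misses, 5 evictions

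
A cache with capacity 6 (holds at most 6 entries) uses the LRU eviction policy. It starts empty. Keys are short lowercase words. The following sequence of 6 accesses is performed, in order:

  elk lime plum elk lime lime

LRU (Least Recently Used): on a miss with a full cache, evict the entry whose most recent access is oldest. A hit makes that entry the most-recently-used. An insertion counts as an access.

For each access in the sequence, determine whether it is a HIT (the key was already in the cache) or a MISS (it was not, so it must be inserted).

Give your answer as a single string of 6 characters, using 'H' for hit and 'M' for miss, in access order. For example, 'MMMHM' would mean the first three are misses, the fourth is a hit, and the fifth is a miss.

Answer: MMMHHH

Derivation:
LRU simulation (capacity=6):
  1. access elk: MISS. Cache (LRU->MRU): [elk]
  2. access lime: MISS. Cache (LRU->MRU): [elk lime]
  3. access plum: MISS. Cache (LRU->MRU): [elk lime plum]
  4. access elk: HIT. Cache (LRU->MRU): [lime plum elk]
  5. access lime: HIT. Cache (LRU->MRU): [plum elk lime]
  6. access lime: HIT. Cache (LRU->MRU): [plum elk lime]
Total: 3 hits, 3 misses, 0 evictions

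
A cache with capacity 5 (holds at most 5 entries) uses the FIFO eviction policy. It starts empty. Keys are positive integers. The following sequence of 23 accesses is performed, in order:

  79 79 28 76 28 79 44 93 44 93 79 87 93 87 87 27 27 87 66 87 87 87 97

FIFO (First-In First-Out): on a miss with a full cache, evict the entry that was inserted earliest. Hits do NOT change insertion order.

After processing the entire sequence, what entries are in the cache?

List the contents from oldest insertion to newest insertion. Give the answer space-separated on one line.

Answer: 93 87 27 66 97

Derivation:
FIFO simulation (capacity=5):
  1. access 79: MISS. Cache (old->new): [79]
  2. access 79: HIT. Cache (old->new): [79]
  3. access 28: MISS. Cache (old->new): [79 28]
  4. access 76: MISS. Cache (old->new): [79 28 76]
  5. access 28: HIT. Cache (old->new): [79 28 76]
  6. access 79: HIT. Cache (old->new): [79 28 76]
  7. access 44: MISS. Cache (old->new): [79 28 76 44]
  8. access 93: MISS. Cache (old->new): [79 28 76 44 93]
  9. access 44: HIT. Cache (old->new): [79 28 76 44 93]
  10. access 93: HIT. Cache (old->new): [79 28 76 44 93]
  11. access 79: HIT. Cache (old->new): [79 28 76 44 93]
  12. access 87: MISS, evict 79. Cache (old->new): [28 76 44 93 87]
  13. access 93: HIT. Cache (old->new): [28 76 44 93 87]
  14. access 87: HIT. Cache (old->new): [28 76 44 93 87]
  15. access 87: HIT. Cache (old->new): [28 76 44 93 87]
  16. access 27: MISS, evict 28. Cache (old->new): [76 44 93 87 27]
  17. access 27: HIT. Cache (old->new): [76 44 93 87 27]
  18. access 87: HIT. Cache (old->new): [76 44 93 87 27]
  19. access 66: MISS, evict 76. Cache (old->new): [44 93 87 27 66]
  20. access 87: HIT. Cache (old->new): [44 93 87 27 66]
  21. access 87: HIT. Cache (old->new): [44 93 87 27 66]
  22. access 87: HIT. Cache (old->new): [44 93 87 27 66]
  23. access 97: MISS, evict 44. Cache (old->new): [93 87 27 66 97]
Total: 14 hits, 9 misses, 4 evictions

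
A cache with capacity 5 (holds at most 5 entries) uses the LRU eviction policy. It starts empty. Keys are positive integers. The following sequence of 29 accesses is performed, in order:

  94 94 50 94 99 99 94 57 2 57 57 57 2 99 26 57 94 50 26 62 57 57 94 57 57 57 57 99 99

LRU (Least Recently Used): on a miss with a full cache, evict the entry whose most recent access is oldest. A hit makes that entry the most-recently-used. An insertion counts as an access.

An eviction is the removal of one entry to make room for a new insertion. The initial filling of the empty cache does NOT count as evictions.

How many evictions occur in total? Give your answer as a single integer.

Answer: 4

Derivation:
LRU simulation (capacity=5):
  1. access 94: MISS. Cache (LRU->MRU): [94]
  2. access 94: HIT. Cache (LRU->MRU): [94]
  3. access 50: MISS. Cache (LRU->MRU): [94 50]
  4. access 94: HIT. Cache (LRU->MRU): [50 94]
  5. access 99: MISS. Cache (LRU->MRU): [50 94 99]
  6. access 99: HIT. Cache (LRU->MRU): [50 94 99]
  7. access 94: HIT. Cache (LRU->MRU): [50 99 94]
  8. access 57: MISS. Cache (LRU->MRU): [50 99 94 57]
  9. access 2: MISS. Cache (LRU->MRU): [50 99 94 57 2]
  10. access 57: HIT. Cache (LRU->MRU): [50 99 94 2 57]
  11. access 57: HIT. Cache (LRU->MRU): [50 99 94 2 57]
  12. access 57: HIT. Cache (LRU->MRU): [50 99 94 2 57]
  13. access 2: HIT. Cache (LRU->MRU): [50 99 94 57 2]
  14. access 99: HIT. Cache (LRU->MRU): [50 94 57 2 99]
  15. access 26: MISS, evict 50. Cache (LRU->MRU): [94 57 2 99 26]
  16. access 57: HIT. Cache (LRU->MRU): [94 2 99 26 57]
  17. access 94: HIT. Cache (LRU->MRU): [2 99 26 57 94]
  18. access 50: MISS, evict 2. Cache (LRU->MRU): [99 26 57 94 50]
  19. access 26: HIT. Cache (LRU->MRU): [99 57 94 50 26]
  20. access 62: MISS, evict 99. Cache (LRU->MRU): [57 94 50 26 62]
  21. access 57: HIT. Cache (LRU->MRU): [94 50 26 62 57]
  22. access 57: HIT. Cache (LRU->MRU): [94 50 26 62 57]
  23. access 94: HIT. Cache (LRU->MRU): [50 26 62 57 94]
  24. access 57: HIT. Cache (LRU->MRU): [50 26 62 94 57]
  25. access 57: HIT. Cache (LRU->MRU): [50 26 62 94 57]
  26. access 57: HIT. Cache (LRU->MRU): [50 26 62 94 57]
  27. access 57: HIT. Cache (LRU->MRU): [50 26 62 94 57]
  28. access 99: MISS, evict 50. Cache (LRU->MRU): [26 62 94 57 99]
  29. access 99: HIT. Cache (LRU->MRU): [26 62 94 57 99]
Total: 20 hits, 9 misses, 4 evictions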